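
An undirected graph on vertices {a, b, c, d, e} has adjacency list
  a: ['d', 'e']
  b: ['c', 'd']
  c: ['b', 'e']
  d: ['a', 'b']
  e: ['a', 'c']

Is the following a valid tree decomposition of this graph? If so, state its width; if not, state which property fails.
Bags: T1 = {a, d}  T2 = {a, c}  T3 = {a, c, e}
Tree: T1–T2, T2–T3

No — vertex b appears in no bag.

A tree decomposition must satisfy three properties: every vertex lies in some bag; for every edge, both endpoints lie together in some bag; and for every vertex, the bags containing it form a connected subtree. Here vertex b appears in no bag, so the decomposition is invalid.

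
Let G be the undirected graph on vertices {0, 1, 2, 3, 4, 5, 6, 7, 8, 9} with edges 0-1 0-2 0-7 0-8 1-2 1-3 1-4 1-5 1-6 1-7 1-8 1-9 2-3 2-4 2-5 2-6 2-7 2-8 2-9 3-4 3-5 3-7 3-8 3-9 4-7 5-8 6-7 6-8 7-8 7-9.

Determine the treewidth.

A width-4 tree decomposition is:
Bags: B1 = {1, 2, 3, 7, 8}  B2 = {1, 2, 3, 7, 9}  B3 = {0, 1, 2, 7, 8}  B4 = {1, 2, 3, 4, 7}  B5 = {1, 2, 3, 5, 8}  B6 = {1, 2, 6, 7, 8}
Tree: B1–B2, B1–B3, B1–B4, B1–B5, B1–B6
The largest bag has 5 vertices, giving width 4; this decomposition certifies tw(G) ≤ 4. For the lower bound, the 5 vertices {1, 2, 3, 5, 8} are pairwise adjacent, and any tree decomposition puts a clique entirely inside one bag — forcing width ≥ 4. Combining the bounds, tw(G) = 4.

4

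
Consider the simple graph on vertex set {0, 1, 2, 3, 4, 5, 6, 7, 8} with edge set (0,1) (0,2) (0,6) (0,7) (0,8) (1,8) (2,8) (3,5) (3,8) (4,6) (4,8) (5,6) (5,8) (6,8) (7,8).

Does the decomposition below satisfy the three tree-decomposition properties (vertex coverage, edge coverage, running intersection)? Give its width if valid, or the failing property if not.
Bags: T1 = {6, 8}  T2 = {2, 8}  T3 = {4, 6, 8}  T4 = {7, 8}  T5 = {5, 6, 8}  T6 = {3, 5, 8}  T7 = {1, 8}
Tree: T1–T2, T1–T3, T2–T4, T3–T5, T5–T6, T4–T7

No — vertex 0 appears in no bag.

A tree decomposition must satisfy three properties: every vertex lies in some bag; for every edge, both endpoints lie together in some bag; and for every vertex, the bags containing it form a connected subtree. Here vertex 0 appears in no bag, so the decomposition is invalid.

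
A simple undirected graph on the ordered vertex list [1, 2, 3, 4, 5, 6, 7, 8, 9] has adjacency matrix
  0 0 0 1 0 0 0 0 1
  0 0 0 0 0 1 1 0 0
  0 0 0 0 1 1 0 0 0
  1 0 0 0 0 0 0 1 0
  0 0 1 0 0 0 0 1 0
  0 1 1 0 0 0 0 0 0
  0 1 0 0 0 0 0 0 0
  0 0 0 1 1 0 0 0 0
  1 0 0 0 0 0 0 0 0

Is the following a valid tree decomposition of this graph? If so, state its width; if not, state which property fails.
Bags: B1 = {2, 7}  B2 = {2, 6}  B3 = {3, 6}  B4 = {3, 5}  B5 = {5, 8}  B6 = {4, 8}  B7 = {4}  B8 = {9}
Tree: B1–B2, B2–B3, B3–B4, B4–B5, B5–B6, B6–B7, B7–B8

No — vertex 1 appears in no bag.

A tree decomposition must satisfy three properties: every vertex lies in some bag; for every edge, both endpoints lie together in some bag; and for every vertex, the bags containing it form a connected subtree. Here vertex 1 appears in no bag, so the decomposition is invalid.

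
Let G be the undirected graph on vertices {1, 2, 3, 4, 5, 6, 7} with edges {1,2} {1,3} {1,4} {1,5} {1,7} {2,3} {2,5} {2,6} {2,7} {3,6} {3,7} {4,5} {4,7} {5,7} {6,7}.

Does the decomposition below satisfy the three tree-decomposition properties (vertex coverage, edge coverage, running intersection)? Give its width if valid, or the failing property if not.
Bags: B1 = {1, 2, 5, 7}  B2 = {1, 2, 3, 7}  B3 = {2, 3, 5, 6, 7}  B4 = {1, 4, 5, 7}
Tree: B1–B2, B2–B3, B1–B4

A tree decomposition must satisfy three properties: every vertex lies in some bag; for every edge, both endpoints lie together in some bag; and for every vertex, the bags containing it form a connected subtree. Here bags containing vertex 5 are not connected in the tree, so the decomposition is invalid.

No — bags containing vertex 5 are not connected in the tree.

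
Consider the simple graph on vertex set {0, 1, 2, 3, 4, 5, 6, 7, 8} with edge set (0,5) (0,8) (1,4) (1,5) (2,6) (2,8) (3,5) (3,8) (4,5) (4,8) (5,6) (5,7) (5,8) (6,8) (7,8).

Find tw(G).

2

A width-2 tree decomposition is:
Bags: B1 = {4, 5, 8}  B2 = {5, 7, 8}  B3 = {5, 6, 8}  B4 = {2, 6, 8}  B5 = {1, 4, 5}  B6 = {3, 5, 8}  B7 = {0, 5, 8}
Tree: B1–B2, B2–B3, B3–B4, B1–B5, B1–B6, B1–B7
Every bag has size at most 3, so the width is 3 − 1 = 2 and tw(G) ≤ 2. On the other hand G contains the 3-clique {2, 6, 8}. A clique must lie in a single bag of any decomposition, so no decomposition can have width below 2. The upper and lower bounds meet at 2, so that is the treewidth.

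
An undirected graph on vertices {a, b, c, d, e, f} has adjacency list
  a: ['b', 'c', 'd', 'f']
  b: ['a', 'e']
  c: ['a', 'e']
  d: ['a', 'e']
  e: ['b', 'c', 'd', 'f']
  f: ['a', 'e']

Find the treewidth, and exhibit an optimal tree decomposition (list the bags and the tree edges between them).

Every bag has size at most 3, so the width is 3 − 1 = 2 and tw(G) ≤ 2. Since a–c–e–b–a is a cycle in G, G is not acyclic. Forests are exactly the graphs of treewidth ≤ 1, so tw(G) ≥ 2. Hence tw(G) = 2 exactly.

Treewidth 2.
Bags: B1 = {a, c, e}  B2 = {a, b, e}  B3 = {a, d, e}  B4 = {a, e, f}
Tree: B1–B2, B2–B3, B3–B4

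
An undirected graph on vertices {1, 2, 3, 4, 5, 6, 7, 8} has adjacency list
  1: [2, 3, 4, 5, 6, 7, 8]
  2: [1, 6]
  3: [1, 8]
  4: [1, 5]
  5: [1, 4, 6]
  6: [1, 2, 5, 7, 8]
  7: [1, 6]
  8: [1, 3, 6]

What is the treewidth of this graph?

A width-2 tree decomposition is:
Bags: B1 = {1, 6, 7}  B2 = {1, 5, 6}  B3 = {1, 6, 8}  B4 = {1, 2, 6}  B5 = {1, 4, 5}  B6 = {1, 3, 8}
Tree: B1–B2, B1–B3, B1–B4, B2–B5, B3–B6
The largest bag has 3 vertices, giving width 2; this decomposition certifies tw(G) ≤ 2. On the other hand G contains the 3-clique {1, 3, 8}. A clique must lie in a single bag of any decomposition, so no decomposition can have width below 2. Therefore the treewidth is 2.

2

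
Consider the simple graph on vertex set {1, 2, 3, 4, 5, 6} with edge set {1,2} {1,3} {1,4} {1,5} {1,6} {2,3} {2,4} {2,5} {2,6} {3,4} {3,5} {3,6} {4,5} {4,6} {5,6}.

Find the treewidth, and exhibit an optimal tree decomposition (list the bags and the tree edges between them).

A single bag containing all 6 vertices is trivially a valid decomposition of width 5. On the other hand G contains the 6-clique {1, 2, 3, 4, 5, 6}. A clique must lie in a single bag of any decomposition, so no decomposition can have width below 5. Therefore the treewidth is 5.

Treewidth 5.
One such decomposition:
Bags: B1 = {1, 2, 3, 4, 5, 6}
Tree: (single bag)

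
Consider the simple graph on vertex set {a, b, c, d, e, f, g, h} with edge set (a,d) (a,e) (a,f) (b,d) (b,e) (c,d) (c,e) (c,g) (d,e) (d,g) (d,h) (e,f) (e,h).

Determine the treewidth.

2

A width-2 tree decomposition is:
Bags: B1 = {c, d, e}  B2 = {c, d, g}  B3 = {a, d, e}  B4 = {b, d, e}  B5 = {a, e, f}  B6 = {d, e, h}
Tree: B1–B2, B1–B3, B3–B4, B3–B5, B1–B6
The largest bag has 3 vertices, giving width 2; this decomposition certifies tw(G) ≤ 2. On the other hand G contains the 3-clique {c, d, g}. A clique must lie in a single bag of any decomposition, so no decomposition can have width below 2. Combining the bounds, tw(G) = 2.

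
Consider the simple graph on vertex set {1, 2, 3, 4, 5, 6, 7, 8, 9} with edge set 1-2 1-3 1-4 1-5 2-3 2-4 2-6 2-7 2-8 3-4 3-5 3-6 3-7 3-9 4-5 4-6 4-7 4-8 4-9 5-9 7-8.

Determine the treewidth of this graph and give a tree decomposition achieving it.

Each bag holds 4 vertices, so the decomposition has width 3, which upper-bounds the treewidth. Conversely, {2, 4, 7, 8} is a clique of size 4, and the vertices of any clique must share a bag in every tree decomposition; so some bag has ≥ 4 vertices and tw(G) ≥ 3. Therefore the treewidth is 3.

Treewidth 3.
Bags: B1 = {1, 2, 3, 4}  B2 = {1, 3, 4, 5}  B3 = {3, 4, 5, 9}  B4 = {2, 3, 4, 6}  B5 = {2, 3, 4, 7}  B6 = {2, 4, 7, 8}
Tree: B1–B2, B2–B3, B1–B4, B4–B5, B5–B6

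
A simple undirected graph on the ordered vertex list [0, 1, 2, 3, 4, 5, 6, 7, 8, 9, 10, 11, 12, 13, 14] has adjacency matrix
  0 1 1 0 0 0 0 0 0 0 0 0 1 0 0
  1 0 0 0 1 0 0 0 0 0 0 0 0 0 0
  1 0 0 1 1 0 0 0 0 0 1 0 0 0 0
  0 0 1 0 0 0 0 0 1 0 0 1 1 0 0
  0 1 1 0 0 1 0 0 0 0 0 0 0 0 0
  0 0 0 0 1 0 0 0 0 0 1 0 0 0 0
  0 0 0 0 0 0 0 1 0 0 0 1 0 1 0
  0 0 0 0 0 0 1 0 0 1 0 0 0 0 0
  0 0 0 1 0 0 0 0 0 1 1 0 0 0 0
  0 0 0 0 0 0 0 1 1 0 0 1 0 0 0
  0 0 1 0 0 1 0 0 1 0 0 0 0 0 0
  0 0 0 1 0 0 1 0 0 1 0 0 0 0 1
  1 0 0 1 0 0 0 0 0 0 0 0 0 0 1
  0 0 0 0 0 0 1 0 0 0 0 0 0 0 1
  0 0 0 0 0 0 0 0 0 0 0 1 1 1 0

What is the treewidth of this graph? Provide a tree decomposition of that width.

Treewidth 3.
One optimal decomposition is:
Bags: B1 = {1, 4, 5, 10}  B2 = {1, 2, 4, 10}  B3 = {0, 1, 2, 10}  B4 = {0, 2, 8, 10}  B5 = {0, 2, 3, 8}  B6 = {0, 3, 8, 12}  B7 = {3, 8, 9, 12}  B8 = {3, 9, 11, 12}  B9 = {9, 11, 12, 14}  B10 = {7, 9, 11, 14}  B11 = {6, 7, 11, 14}  B12 = {6, 7, 13, 14}
Tree: B1–B2, B2–B3, B3–B4, B4–B5, B5–B6, B6–B7, B7–B8, B8–B9, B9–B10, B10–B11, B11–B12

Every bag has size at most 4, so the width is 4 − 1 = 3 and tw(G) ≤ 3. For the lower bound: the 4 vertex sets {1,4,5}, {10}, {2}, {0,3,8,12} are disjoint, each induces a connected subgraph, and every pair is joined by at least one edge of G. Contracting each set to a single vertex therefore yields K_{4} as a minor, and since treewidth is minor-monotone, tw(G) ≥ tw(K_{4}) = 3. Combining the bounds, tw(G) = 3.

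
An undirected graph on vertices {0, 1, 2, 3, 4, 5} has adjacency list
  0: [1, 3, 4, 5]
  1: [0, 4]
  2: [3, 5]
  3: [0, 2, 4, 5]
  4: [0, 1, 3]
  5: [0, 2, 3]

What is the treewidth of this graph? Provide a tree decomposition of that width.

Each bag holds 3 vertices, so the decomposition has width 2, which upper-bounds the treewidth. On the other hand G contains the 3-clique {0, 1, 4}. A clique must lie in a single bag of any decomposition, so no decomposition can have width below 2. Hence tw(G) = 2 exactly.

Treewidth 2.
One such decomposition:
Bags: B1 = {0, 3, 4}  B2 = {0, 3, 5}  B3 = {2, 3, 5}  B4 = {0, 1, 4}
Tree: B1–B2, B2–B3, B1–B4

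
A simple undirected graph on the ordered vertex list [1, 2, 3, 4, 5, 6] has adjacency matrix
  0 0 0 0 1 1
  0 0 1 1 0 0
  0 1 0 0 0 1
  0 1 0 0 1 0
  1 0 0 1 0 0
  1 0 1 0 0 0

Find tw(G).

2

A width-2 tree decomposition is:
Bags: B1 = {2, 3, 6}  B2 = {2, 4, 6}  B3 = {4, 5, 6}  B4 = {1, 5, 6}
Tree: B1–B2, B2–B3, B3–B4
Each bag holds 3 vertices, so the decomposition has width 2, which upper-bounds the treewidth. Since 6–3–2–4–5–1–6 is a cycle in G, G is not acyclic. Forests are exactly the graphs of treewidth ≤ 1, so tw(G) ≥ 2. Therefore the treewidth is 2.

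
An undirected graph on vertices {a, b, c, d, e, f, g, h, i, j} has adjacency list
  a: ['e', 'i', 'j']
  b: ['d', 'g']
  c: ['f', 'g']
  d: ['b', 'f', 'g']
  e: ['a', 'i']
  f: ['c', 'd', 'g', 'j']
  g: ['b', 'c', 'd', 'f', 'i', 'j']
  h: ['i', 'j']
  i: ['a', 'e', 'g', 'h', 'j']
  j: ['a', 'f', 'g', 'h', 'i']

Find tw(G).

2

A width-2 tree decomposition is:
Bags: B1 = {f, g, j}  B2 = {d, f, g}  B3 = {g, i, j}  B4 = {a, i, j}  B5 = {a, e, i}  B6 = {b, d, g}  B7 = {c, f, g}  B8 = {h, i, j}
Tree: B1–B2, B1–B3, B3–B4, B4–B5, B2–B6, B1–B7, B3–B8
Each bag holds 3 vertices, so the decomposition has width 2, which upper-bounds the treewidth. Conversely, {f, g, j} is a clique of size 3, and the vertices of any clique must share a bag in every tree decomposition; so some bag has ≥ 3 vertices and tw(G) ≥ 2. Hence tw(G) = 2 exactly.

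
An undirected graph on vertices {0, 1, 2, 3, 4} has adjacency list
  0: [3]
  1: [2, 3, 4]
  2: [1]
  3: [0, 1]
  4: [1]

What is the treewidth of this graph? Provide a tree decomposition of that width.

Treewidth 1.
One such decomposition:
Bags: B1 = {1, 2}  B2 = {1, 4}  B3 = {1, 3}  B4 = {0, 3}
Tree: B1–B2, B1–B3, B3–B4

The largest bag has 2 vertices, giving width 1; this decomposition certifies tw(G) ≤ 1. G has an edge, so its treewidth is at least 1. Hence tw(G) = 1 exactly.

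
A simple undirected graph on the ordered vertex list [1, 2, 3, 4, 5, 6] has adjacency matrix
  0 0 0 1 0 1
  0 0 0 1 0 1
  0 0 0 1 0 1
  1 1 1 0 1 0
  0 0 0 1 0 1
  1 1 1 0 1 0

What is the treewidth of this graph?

A width-2 tree decomposition is:
Bags: B1 = {4, 5, 6}  B2 = {2, 4, 6}  B3 = {3, 4, 6}  B4 = {1, 4, 6}
Tree: B1–B2, B2–B3, B3–B4
Each bag holds 3 vertices, so the decomposition has width 2, which upper-bounds the treewidth. The edges 4–5–6–2–4 form a cycle, so G is not a tree and its treewidth is at least 2. Hence tw(G) = 2 exactly.

2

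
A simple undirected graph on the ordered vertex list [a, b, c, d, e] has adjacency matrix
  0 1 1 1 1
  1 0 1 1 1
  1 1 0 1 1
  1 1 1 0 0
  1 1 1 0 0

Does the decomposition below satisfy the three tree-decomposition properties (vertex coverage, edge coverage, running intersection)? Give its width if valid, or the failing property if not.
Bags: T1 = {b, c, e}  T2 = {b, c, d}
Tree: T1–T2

No — vertex a appears in no bag.

A tree decomposition must satisfy three properties: every vertex lies in some bag; for every edge, both endpoints lie together in some bag; and for every vertex, the bags containing it form a connected subtree. Here vertex a appears in no bag, so the decomposition is invalid.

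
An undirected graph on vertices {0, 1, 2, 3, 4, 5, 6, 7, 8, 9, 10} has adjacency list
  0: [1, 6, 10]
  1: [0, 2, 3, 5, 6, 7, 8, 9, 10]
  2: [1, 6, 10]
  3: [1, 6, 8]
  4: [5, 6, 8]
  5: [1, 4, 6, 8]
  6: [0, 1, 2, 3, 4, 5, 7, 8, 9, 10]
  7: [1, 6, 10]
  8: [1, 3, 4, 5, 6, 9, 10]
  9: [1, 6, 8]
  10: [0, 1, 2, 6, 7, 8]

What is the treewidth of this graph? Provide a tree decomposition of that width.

Treewidth 3.
Bags: B1 = {1, 6, 8, 10}  B2 = {1, 5, 6, 8}  B3 = {0, 1, 6, 10}  B4 = {4, 5, 6, 8}  B5 = {1, 6, 7, 10}  B6 = {1, 3, 6, 8}  B7 = {1, 2, 6, 10}  B8 = {1, 6, 8, 9}
Tree: B1–B2, B1–B3, B2–B4, B1–B5, B1–B6, B3–B7, B6–B8

The largest bag has 4 vertices, giving width 3; this decomposition certifies tw(G) ≤ 3. On the other hand G contains the 4-clique {0, 1, 6, 10}. A clique must lie in a single bag of any decomposition, so no decomposition can have width below 3. Hence tw(G) = 3 exactly.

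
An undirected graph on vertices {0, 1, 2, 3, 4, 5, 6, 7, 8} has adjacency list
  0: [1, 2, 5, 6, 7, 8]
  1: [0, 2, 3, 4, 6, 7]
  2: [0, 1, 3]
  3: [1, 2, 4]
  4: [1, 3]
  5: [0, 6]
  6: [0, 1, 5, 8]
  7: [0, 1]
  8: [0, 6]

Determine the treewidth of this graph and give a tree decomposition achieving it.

Every bag has size at most 3, so the width is 3 − 1 = 2 and tw(G) ≤ 2. For the lower bound, the 3 vertices {0, 6, 8} are pairwise adjacent, and any tree decomposition puts a clique entirely inside one bag — forcing width ≥ 2. Hence tw(G) = 2 exactly.

Treewidth 2.
One such decomposition:
Bags: B1 = {0, 1, 6}  B2 = {0, 1, 2}  B3 = {0, 5, 6}  B4 = {1, 2, 3}  B5 = {0, 6, 8}  B6 = {0, 1, 7}  B7 = {1, 3, 4}
Tree: B1–B2, B1–B3, B2–B4, B1–B5, B1–B6, B4–B7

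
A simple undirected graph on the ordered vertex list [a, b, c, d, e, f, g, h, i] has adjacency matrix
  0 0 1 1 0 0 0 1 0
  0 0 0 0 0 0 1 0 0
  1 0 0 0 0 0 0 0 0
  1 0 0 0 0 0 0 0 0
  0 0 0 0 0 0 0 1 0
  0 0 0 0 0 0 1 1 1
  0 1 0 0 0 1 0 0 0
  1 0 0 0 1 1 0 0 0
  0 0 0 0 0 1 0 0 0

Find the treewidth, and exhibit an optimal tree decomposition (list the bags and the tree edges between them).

Treewidth 1.
One optimal decomposition is:
Bags: B1 = {a, h}  B2 = {e, h}  B3 = {f, h}  B4 = {a, d}  B5 = {f, g}  B6 = {f, i}  B7 = {a, c}  B8 = {b, g}
Tree: B1–B2, B1–B3, B1–B4, B3–B5, B3–B6, B1–B7, B5–B8

Every bag has size at most 2, so the width is 2 − 1 = 1 and tw(G) ≤ 1. Any graph with an edge has treewidth ≥ 1, and G has the edge a–h. The upper and lower bounds meet at 1, so that is the treewidth.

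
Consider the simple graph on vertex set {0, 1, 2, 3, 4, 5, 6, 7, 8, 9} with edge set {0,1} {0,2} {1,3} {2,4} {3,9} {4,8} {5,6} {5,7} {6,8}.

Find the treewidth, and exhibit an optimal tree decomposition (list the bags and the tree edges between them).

Treewidth 1.
One such decomposition:
Bags: B1 = {5, 7}  B2 = {5, 6}  B3 = {6, 8}  B4 = {4, 8}  B5 = {2, 4}  B6 = {0, 2}  B7 = {0, 1}  B8 = {1, 3}  B9 = {3, 9}
Tree: B1–B2, B2–B3, B3–B4, B4–B5, B5–B6, B6–B7, B7–B8, B8–B9

Each bag holds 2 vertices, so the decomposition has width 1, which upper-bounds the treewidth. Since G has at least one edge (e.g. 7–5), it is not an edgeless graph, so tw(G) ≥ 1. Therefore the treewidth is 1.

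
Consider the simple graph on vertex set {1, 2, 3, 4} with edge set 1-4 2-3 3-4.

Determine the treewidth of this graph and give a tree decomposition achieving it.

Treewidth 1.
One such decomposition:
Bags: B1 = {1, 4}  B2 = {3, 4}  B3 = {2, 3}
Tree: B1–B2, B2–B3

The largest bag has 2 vertices, giving width 1; this decomposition certifies tw(G) ≤ 1. Since G has at least one edge (e.g. 1–4), it is not an edgeless graph, so tw(G) ≥ 1. The upper and lower bounds meet at 1, so that is the treewidth.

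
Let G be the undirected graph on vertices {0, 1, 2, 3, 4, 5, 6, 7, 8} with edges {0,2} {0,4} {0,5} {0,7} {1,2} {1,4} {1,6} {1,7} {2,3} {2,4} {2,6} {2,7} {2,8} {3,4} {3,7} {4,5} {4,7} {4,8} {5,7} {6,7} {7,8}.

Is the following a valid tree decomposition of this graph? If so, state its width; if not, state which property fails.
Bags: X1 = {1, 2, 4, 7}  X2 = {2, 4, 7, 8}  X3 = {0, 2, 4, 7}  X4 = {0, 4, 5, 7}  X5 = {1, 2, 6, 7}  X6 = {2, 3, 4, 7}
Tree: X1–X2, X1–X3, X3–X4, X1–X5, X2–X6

Yes; width 3.

Checking the three conditions: (i) the bags cover all of {0, 1, 2, 3, 4, 5, 6, 7, 8}; (ii) for each edge, some bag contains both endpoints; (iii) the bags containing any fixed vertex form a subtree. All hold, so the decomposition is valid with width 4 − 1 = 3.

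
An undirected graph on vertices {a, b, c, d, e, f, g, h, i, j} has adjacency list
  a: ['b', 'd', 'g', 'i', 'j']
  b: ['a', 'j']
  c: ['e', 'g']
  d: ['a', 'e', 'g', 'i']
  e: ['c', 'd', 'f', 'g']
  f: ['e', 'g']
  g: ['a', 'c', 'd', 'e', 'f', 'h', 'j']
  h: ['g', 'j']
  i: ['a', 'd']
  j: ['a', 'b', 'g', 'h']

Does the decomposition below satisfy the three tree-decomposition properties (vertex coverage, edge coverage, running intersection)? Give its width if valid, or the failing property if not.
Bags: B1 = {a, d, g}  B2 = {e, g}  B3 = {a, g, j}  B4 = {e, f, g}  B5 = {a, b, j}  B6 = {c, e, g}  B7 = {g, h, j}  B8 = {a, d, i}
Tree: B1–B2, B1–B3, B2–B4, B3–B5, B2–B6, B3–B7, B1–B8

A tree decomposition must satisfy three properties: every vertex lies in some bag; for every edge, both endpoints lie together in some bag; and for every vertex, the bags containing it form a connected subtree. Here edge (d,e) lies in no bag, so the decomposition is invalid.

No — edge (d,e) lies in no bag.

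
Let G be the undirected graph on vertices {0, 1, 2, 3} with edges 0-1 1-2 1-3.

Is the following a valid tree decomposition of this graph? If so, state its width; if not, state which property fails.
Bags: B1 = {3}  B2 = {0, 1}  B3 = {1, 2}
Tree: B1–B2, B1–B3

No — edge (1,3) lies in no bag.

A tree decomposition must satisfy three properties: every vertex lies in some bag; for every edge, both endpoints lie together in some bag; and for every vertex, the bags containing it form a connected subtree. Here edge (1,3) lies in no bag, so the decomposition is invalid.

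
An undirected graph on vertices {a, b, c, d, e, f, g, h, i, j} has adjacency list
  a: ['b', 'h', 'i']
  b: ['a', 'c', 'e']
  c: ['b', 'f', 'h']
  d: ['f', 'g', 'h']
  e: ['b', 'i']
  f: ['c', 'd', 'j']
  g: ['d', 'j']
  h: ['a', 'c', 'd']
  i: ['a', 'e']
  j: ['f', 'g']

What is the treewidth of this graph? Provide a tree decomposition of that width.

Treewidth 2.
Bags: B1 = {f, g, j}  B2 = {d, f, g}  B3 = {c, d, f}  B4 = {c, d, h}  B5 = {b, c, h}  B6 = {a, b, h}  B7 = {a, b, e}  B8 = {a, e, i}
Tree: B1–B2, B2–B3, B3–B4, B4–B5, B5–B6, B6–B7, B7–B8

Every bag has size at most 3, so the width is 3 − 1 = 2 and tw(G) ≤ 2. The edges j–g–d–f–j form a cycle, so G is not a tree and its treewidth is at least 2. The upper and lower bounds meet at 2, so that is the treewidth.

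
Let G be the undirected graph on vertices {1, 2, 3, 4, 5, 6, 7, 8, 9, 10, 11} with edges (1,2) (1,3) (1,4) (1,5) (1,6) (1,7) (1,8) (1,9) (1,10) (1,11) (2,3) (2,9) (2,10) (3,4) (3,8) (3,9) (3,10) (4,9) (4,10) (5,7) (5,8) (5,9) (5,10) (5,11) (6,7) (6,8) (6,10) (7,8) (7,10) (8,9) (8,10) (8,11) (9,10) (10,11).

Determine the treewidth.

A width-4 tree decomposition is:
Bags: B1 = {1, 5, 7, 8, 10}  B2 = {1, 5, 8, 9, 10}  B3 = {1, 3, 8, 9, 10}  B4 = {1, 3, 4, 9, 10}  B5 = {1, 5, 8, 10, 11}  B6 = {1, 2, 3, 9, 10}  B7 = {1, 6, 7, 8, 10}
Tree: B1–B2, B2–B3, B3–B4, B1–B5, B3–B6, B1–B7
Each bag holds 5 vertices, so the decomposition has width 4, which upper-bounds the treewidth. For the lower bound, the 5 vertices {1, 3, 8, 9, 10} are pairwise adjacent, and any tree decomposition puts a clique entirely inside one bag — forcing width ≥ 4. Hence tw(G) = 4 exactly.

4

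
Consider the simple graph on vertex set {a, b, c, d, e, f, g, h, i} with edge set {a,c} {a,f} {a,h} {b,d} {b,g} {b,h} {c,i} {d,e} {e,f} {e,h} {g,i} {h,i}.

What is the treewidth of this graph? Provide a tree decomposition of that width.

Treewidth 3.
One optimal decomposition is:
Bags: B1 = {b, d, e, g}  B2 = {b, e, g, h}  B3 = {e, g, h, i}  B4 = {e, f, h, i}  B5 = {a, f, h, i}  B6 = {a, c, f, i}
Tree: B1–B2, B2–B3, B3–B4, B4–B5, B5–B6

Each bag holds 4 vertices, so the decomposition has width 3, which upper-bounds the treewidth. For the lower bound: the 4 vertex sets {b,d,g}, {e}, {h}, {a,c,f,i} are disjoint, each induces a connected subgraph, and every pair is joined by at least one edge of G. Contracting each set to a single vertex therefore yields K_{4} as a minor, and since treewidth is minor-monotone, tw(G) ≥ tw(K_{4}) = 3. Combining the bounds, tw(G) = 3.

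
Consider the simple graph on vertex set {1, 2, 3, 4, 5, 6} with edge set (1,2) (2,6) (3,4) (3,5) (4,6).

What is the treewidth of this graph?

1

A width-1 tree decomposition is:
Bags: B1 = {4, 6}  B2 = {3, 4}  B3 = {2, 6}  B4 = {3, 5}  B5 = {1, 2}
Tree: B1–B2, B1–B3, B2–B4, B3–B5
Every bag has size at most 2, so the width is 2 − 1 = 1 and tw(G) ≤ 1. G has an edge, so its treewidth is at least 1. Therefore the treewidth is 1.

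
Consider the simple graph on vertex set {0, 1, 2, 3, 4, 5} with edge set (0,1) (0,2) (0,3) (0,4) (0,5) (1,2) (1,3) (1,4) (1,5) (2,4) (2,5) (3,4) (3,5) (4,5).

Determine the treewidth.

4

A width-4 tree decomposition is:
Bags: B1 = {0, 1, 3, 4, 5}  B2 = {0, 1, 2, 4, 5}
Tree: B1–B2
Each bag holds 5 vertices, so the decomposition has width 4, which upper-bounds the treewidth. On the other hand G contains the 5-clique {0, 1, 2, 4, 5}. A clique must lie in a single bag of any decomposition, so no decomposition can have width below 4. Therefore the treewidth is 4.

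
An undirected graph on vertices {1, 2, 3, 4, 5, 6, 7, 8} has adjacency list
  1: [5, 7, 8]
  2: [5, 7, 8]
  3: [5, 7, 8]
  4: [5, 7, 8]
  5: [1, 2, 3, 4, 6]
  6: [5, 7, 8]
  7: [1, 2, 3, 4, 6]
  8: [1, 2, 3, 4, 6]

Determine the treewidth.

3

A width-3 tree decomposition is:
Bags: B1 = {4, 5, 7, 8}  B2 = {1, 5, 7, 8}  B3 = {5, 6, 7, 8}  B4 = {3, 5, 7, 8}  B5 = {2, 5, 7, 8}
Tree: B1–B2, B2–B3, B3–B4, B4–B5
The largest bag has 4 vertices, giving width 3; this decomposition certifies tw(G) ≤ 3. For the lower bound: the 4 vertex sets {4,7}, {1,5}, {8}, {6} are disjoint, each induces a connected subgraph, and every pair is joined by at least one edge of G. Contracting each set to a single vertex therefore yields K_{4} as a minor, and since treewidth is minor-monotone, tw(G) ≥ tw(K_{4}) = 3. Combining the bounds, tw(G) = 3.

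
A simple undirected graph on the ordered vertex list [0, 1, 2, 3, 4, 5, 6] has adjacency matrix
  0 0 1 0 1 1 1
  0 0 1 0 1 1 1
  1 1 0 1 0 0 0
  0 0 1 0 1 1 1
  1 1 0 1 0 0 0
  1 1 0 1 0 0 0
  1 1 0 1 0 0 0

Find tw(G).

3

A width-3 tree decomposition is:
Bags: B1 = {0, 1, 2, 3}  B2 = {0, 1, 3, 4}  B3 = {0, 1, 3, 5}  B4 = {0, 1, 3, 6}
Tree: B1–B2, B2–B3, B3–B4
Every bag has size at most 4, so the width is 4 − 1 = 3 and tw(G) ≤ 3. For the lower bound: the 4 vertex sets {1,2}, {0,4}, {3}, {5} are disjoint, each induces a connected subgraph, and every pair is joined by at least one edge of G. Contracting each set to a single vertex therefore yields K_{4} as a minor, and since treewidth is minor-monotone, tw(G) ≥ tw(K_{4}) = 3. Combining the bounds, tw(G) = 3.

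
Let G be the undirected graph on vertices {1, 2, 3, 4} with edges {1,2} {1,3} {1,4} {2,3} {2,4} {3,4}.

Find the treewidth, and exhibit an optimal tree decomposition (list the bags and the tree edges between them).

With just one bag of size 4, the width is 4 − 1 = 3, so tw(G) ≤ 3. For the lower bound, the 4 vertices {1, 2, 3, 4} are pairwise adjacent, and any tree decomposition puts a clique entirely inside one bag — forcing width ≥ 3. Therefore the treewidth is 3.

Treewidth 3.
Bags: B1 = {1, 2, 3, 4}
Tree: (single bag)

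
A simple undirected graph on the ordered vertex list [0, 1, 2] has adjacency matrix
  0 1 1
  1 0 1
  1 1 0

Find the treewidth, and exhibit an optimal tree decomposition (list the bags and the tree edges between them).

A single bag containing all 3 vertices is trivially a valid decomposition of width 2. On the other hand G contains the 3-clique {0, 1, 2}. A clique must lie in a single bag of any decomposition, so no decomposition can have width below 2. The upper and lower bounds meet at 2, so that is the treewidth.

Treewidth 2.
One optimal decomposition is:
Bags: B1 = {0, 1, 2}
Tree: (single bag)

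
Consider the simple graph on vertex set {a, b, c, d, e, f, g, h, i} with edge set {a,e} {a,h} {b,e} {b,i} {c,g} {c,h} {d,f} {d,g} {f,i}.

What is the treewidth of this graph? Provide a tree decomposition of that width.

The largest bag has 3 vertices, giving width 2; this decomposition certifies tw(G) ≤ 2. For the lower bound, G contains the cycle i–b–e–a–h–c–g–d–f–i, so G is not a forest; only forests have treewidth ≤ 1, hence tw(G) ≥ 2. The upper and lower bounds meet at 2, so that is the treewidth.

Treewidth 2.
One such decomposition:
Bags: B1 = {b, e, i}  B2 = {a, e, i}  B3 = {a, h, i}  B4 = {c, h, i}  B5 = {c, g, i}  B6 = {d, g, i}  B7 = {d, f, i}
Tree: B1–B2, B2–B3, B3–B4, B4–B5, B5–B6, B6–B7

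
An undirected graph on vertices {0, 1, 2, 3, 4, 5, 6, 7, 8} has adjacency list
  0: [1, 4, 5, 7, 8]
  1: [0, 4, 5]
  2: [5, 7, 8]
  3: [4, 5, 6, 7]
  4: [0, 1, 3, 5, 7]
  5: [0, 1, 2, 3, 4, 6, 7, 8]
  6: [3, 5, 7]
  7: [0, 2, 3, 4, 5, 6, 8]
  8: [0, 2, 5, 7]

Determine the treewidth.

A width-3 tree decomposition is:
Bags: B1 = {3, 4, 5, 7}  B2 = {0, 4, 5, 7}  B3 = {3, 5, 6, 7}  B4 = {0, 5, 7, 8}  B5 = {2, 5, 7, 8}  B6 = {0, 1, 4, 5}
Tree: B1–B2, B1–B3, B2–B4, B4–B5, B2–B6
The largest bag has 4 vertices, giving width 3; this decomposition certifies tw(G) ≤ 3. On the other hand G contains the 4-clique {0, 1, 4, 5}. A clique must lie in a single bag of any decomposition, so no decomposition can have width below 3. Hence tw(G) = 3 exactly.

3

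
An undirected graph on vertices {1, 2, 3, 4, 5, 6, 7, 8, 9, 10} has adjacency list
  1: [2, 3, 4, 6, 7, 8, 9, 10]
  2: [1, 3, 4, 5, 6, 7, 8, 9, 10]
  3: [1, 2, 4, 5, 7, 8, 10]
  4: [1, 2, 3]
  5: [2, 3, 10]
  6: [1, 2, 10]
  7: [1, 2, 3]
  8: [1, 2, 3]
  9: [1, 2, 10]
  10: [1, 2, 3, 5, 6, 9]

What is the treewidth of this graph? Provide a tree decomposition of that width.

The largest bag has 4 vertices, giving width 3; this decomposition certifies tw(G) ≤ 3. On the other hand G contains the 4-clique {1, 2, 9, 10}. A clique must lie in a single bag of any decomposition, so no decomposition can have width below 3. Combining the bounds, tw(G) = 3.

Treewidth 3.
One such decomposition:
Bags: B1 = {1, 2, 3, 10}  B2 = {1, 2, 3, 8}  B3 = {1, 2, 9, 10}  B4 = {1, 2, 6, 10}  B5 = {2, 3, 5, 10}  B6 = {1, 2, 3, 7}  B7 = {1, 2, 3, 4}
Tree: B1–B2, B1–B3, B3–B4, B1–B5, B2–B6, B1–B7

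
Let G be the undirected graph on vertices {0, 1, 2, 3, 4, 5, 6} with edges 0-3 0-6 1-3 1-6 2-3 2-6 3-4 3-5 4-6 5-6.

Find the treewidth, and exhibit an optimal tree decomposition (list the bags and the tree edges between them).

Each bag holds 3 vertices, so the decomposition has width 2, which upper-bounds the treewidth. For the lower bound, G contains the cycle 6–5–3–2–6, so G is not a forest; only forests have treewidth ≤ 1, hence tw(G) ≥ 2. Combining the bounds, tw(G) = 2.

Treewidth 2.
One optimal decomposition is:
Bags: B1 = {3, 5, 6}  B2 = {2, 3, 6}  B3 = {3, 4, 6}  B4 = {0, 3, 6}  B5 = {1, 3, 6}
Tree: B1–B2, B2–B3, B3–B4, B4–B5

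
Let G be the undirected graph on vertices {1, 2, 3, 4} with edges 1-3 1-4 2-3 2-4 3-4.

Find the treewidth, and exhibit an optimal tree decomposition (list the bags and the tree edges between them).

Treewidth 2.
One such decomposition:
Bags: B1 = {2, 3, 4}  B2 = {1, 3, 4}
Tree: B1–B2

The largest bag has 3 vertices, giving width 2; this decomposition certifies tw(G) ≤ 2. For the lower bound, the 3 vertices {1, 3, 4} are pairwise adjacent, and any tree decomposition puts a clique entirely inside one bag — forcing width ≥ 2. Therefore the treewidth is 2.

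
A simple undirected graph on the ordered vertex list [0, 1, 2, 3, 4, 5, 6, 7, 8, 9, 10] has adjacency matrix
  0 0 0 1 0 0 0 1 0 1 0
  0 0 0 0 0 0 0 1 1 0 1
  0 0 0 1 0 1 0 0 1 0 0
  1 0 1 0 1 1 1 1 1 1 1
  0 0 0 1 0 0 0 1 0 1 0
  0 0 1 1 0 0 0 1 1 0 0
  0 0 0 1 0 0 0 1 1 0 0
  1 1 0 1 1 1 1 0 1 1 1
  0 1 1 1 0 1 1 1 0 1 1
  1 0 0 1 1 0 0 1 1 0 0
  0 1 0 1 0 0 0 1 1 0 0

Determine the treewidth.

A width-3 tree decomposition is:
Bags: B1 = {3, 7, 8, 10}  B2 = {3, 7, 8, 9}  B3 = {3, 6, 7, 8}  B4 = {3, 5, 7, 8}  B5 = {2, 3, 5, 8}  B6 = {3, 4, 7, 9}  B7 = {1, 7, 8, 10}  B8 = {0, 3, 7, 9}
Tree: B1–B2, B1–B3, B1–B4, B4–B5, B2–B6, B1–B7, B2–B8
The largest bag has 4 vertices, giving width 3; this decomposition certifies tw(G) ≤ 3. On the other hand G contains the 4-clique {1, 7, 8, 10}. A clique must lie in a single bag of any decomposition, so no decomposition can have width below 3. Therefore the treewidth is 3.

3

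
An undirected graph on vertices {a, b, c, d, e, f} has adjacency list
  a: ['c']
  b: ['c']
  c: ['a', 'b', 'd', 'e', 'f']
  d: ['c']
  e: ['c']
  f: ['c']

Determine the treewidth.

1

A width-1 tree decomposition is:
Bags: B1 = {c, d}  B2 = {c, e}  B3 = {a, c}  B4 = {b, c}  B5 = {c, f}
Tree: B1–B2, B1–B3, B2–B4, B3–B5
Every bag has size at most 2, so the width is 2 − 1 = 1 and tw(G) ≤ 1. Any graph with an edge has treewidth ≥ 1, and G has the edge d–c. Therefore the treewidth is 1.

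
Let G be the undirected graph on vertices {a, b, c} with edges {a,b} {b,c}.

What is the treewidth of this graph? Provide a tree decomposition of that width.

Each bag holds 2 vertices, so the decomposition has width 1, which upper-bounds the treewidth. Any graph with an edge has treewidth ≥ 1, and G has the edge a–b. The upper and lower bounds meet at 1, so that is the treewidth.

Treewidth 1.
One such decomposition:
Bags: B1 = {a, b}  B2 = {b, c}
Tree: B1–B2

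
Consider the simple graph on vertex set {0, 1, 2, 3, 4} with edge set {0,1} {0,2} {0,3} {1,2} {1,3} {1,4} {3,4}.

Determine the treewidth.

2

A width-2 tree decomposition is:
Bags: B1 = {1, 3, 4}  B2 = {0, 1, 3}  B3 = {0, 1, 2}
Tree: B1–B2, B2–B3
The largest bag has 3 vertices, giving width 2; this decomposition certifies tw(G) ≤ 2. On the other hand G contains the 3-clique {0, 1, 2}. A clique must lie in a single bag of any decomposition, so no decomposition can have width below 2. Combining the bounds, tw(G) = 2.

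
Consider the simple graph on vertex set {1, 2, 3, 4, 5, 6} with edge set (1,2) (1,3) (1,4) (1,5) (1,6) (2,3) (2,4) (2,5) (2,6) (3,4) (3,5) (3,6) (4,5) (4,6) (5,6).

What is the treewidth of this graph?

5

A width-5 tree decomposition is:
Bags: B1 = {1, 2, 3, 4, 5, 6}
Tree: (single bag)
A single bag containing all 6 vertices is trivially a valid decomposition of width 5. On the other hand G contains the 6-clique {1, 2, 3, 4, 5, 6}. A clique must lie in a single bag of any decomposition, so no decomposition can have width below 5. The upper and lower bounds meet at 5, so that is the treewidth.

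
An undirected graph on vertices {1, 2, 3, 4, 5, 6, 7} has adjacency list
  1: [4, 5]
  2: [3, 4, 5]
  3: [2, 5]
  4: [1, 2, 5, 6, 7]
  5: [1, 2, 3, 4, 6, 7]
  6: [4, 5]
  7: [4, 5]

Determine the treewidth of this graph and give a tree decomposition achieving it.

Treewidth 2.
One optimal decomposition is:
Bags: B1 = {4, 5, 6}  B2 = {2, 4, 5}  B3 = {4, 5, 7}  B4 = {1, 4, 5}  B5 = {2, 3, 5}
Tree: B1–B2, B2–B3, B2–B4, B2–B5

Each bag holds 3 vertices, so the decomposition has width 2, which upper-bounds the treewidth. On the other hand G contains the 3-clique {2, 3, 5}. A clique must lie in a single bag of any decomposition, so no decomposition can have width below 2. Therefore the treewidth is 2.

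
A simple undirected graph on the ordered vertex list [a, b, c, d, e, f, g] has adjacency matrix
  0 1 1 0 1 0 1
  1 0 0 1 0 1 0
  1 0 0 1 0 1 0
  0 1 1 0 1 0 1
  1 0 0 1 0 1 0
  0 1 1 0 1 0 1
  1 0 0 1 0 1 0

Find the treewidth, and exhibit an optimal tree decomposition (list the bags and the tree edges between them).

Treewidth 3.
One such decomposition:
Bags: B1 = {a, d, e, f}  B2 = {a, d, f, g}  B3 = {a, c, d, f}  B4 = {a, b, d, f}
Tree: B1–B2, B2–B3, B3–B4

Each bag holds 4 vertices, so the decomposition has width 3, which upper-bounds the treewidth. For the lower bound: the 4 vertex sets {a,e}, {d,g}, {f}, {c} are disjoint, each induces a connected subgraph, and every pair is joined by at least one edge of G. Contracting each set to a single vertex therefore yields K_{4} as a minor, and since treewidth is minor-monotone, tw(G) ≥ tw(K_{4}) = 3. Therefore the treewidth is 3.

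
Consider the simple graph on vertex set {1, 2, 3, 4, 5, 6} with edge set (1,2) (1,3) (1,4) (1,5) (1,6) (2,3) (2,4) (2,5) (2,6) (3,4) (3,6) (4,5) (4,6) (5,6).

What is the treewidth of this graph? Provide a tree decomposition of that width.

Every bag has size at most 5, so the width is 5 − 1 = 4 and tw(G) ≤ 4. On the other hand G contains the 5-clique {1, 2, 3, 4, 6}. A clique must lie in a single bag of any decomposition, so no decomposition can have width below 4. Therefore the treewidth is 4.

Treewidth 4.
One such decomposition:
Bags: B1 = {1, 2, 3, 4, 6}  B2 = {1, 2, 4, 5, 6}
Tree: B1–B2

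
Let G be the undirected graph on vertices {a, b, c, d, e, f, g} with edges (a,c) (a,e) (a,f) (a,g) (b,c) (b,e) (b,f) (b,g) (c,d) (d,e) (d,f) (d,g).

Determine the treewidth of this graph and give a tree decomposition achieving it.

Every bag has size at most 4, so the width is 4 − 1 = 3 and tw(G) ≤ 3. For the lower bound: the 4 vertex sets {d,e}, {a,g}, {b}, {f} are disjoint, each induces a connected subgraph, and every pair is joined by at least one edge of G. Contracting each set to a single vertex therefore yields K_{4} as a minor, and since treewidth is minor-monotone, tw(G) ≥ tw(K_{4}) = 3. Hence tw(G) = 3 exactly.

Treewidth 3.
Bags: B1 = {a, b, d, e}  B2 = {a, b, d, g}  B3 = {a, b, d, f}  B4 = {a, b, c, d}
Tree: B1–B2, B2–B3, B3–B4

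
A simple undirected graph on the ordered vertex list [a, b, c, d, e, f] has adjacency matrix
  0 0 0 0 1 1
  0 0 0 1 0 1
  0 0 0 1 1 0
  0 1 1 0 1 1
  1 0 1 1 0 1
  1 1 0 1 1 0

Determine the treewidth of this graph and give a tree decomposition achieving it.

Treewidth 2.
One such decomposition:
Bags: B1 = {a, e, f}  B2 = {d, e, f}  B3 = {c, d, e}  B4 = {b, d, f}
Tree: B1–B2, B2–B3, B2–B4

The largest bag has 3 vertices, giving width 2; this decomposition certifies tw(G) ≤ 2. On the other hand G contains the 3-clique {c, d, e}. A clique must lie in a single bag of any decomposition, so no decomposition can have width below 2. Combining the bounds, tw(G) = 2.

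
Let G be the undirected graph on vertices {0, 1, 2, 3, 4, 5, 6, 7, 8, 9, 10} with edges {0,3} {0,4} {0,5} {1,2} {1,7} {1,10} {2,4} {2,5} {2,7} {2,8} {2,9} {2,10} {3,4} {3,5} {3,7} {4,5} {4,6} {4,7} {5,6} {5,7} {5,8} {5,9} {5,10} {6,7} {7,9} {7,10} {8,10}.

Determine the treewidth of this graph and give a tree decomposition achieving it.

The largest bag has 4 vertices, giving width 3; this decomposition certifies tw(G) ≤ 3. For the lower bound, the 4 vertices {1, 2, 7, 10} are pairwise adjacent, and any tree decomposition puts a clique entirely inside one bag — forcing width ≥ 3. Therefore the treewidth is 3.

Treewidth 3.
One such decomposition:
Bags: B1 = {4, 5, 6, 7}  B2 = {2, 4, 5, 7}  B3 = {3, 4, 5, 7}  B4 = {2, 5, 7, 10}  B5 = {2, 5, 8, 10}  B6 = {2, 5, 7, 9}  B7 = {0, 3, 4, 5}  B8 = {1, 2, 7, 10}
Tree: B1–B2, B2–B3, B2–B4, B4–B5, B4–B6, B3–B7, B4–B8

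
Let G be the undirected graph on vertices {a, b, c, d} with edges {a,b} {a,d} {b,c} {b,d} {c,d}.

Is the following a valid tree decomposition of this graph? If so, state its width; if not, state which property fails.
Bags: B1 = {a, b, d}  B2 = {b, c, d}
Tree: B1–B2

Vertex coverage: the bags together contain {a, b, c, d}, the full vertex set. Edge coverage: each edge of G has both endpoints in at least one bag. Running intersection: for every vertex, the bags containing it form a connected subtree. All three properties hold, so this is a valid tree decomposition of width max|bag| − 1 = 2, and hence tw(G) ≤ 2.

Yes; width 2.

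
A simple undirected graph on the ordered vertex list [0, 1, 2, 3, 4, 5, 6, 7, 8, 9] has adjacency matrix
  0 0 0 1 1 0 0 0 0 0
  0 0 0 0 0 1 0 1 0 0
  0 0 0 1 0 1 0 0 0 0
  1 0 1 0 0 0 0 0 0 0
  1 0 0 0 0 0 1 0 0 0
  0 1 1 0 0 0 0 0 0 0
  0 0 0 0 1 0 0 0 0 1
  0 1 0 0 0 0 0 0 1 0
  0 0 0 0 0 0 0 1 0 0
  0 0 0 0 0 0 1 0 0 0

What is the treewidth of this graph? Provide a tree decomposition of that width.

Each bag holds 2 vertices, so the decomposition has width 1, which upper-bounds the treewidth. Since G has at least one edge (e.g. 8–7), it is not an edgeless graph, so tw(G) ≥ 1. Combining the bounds, tw(G) = 1.

Treewidth 1.
One optimal decomposition is:
Bags: B1 = {7, 8}  B2 = {1, 7}  B3 = {1, 5}  B4 = {2, 5}  B5 = {2, 3}  B6 = {0, 3}  B7 = {0, 4}  B8 = {4, 6}  B9 = {6, 9}
Tree: B1–B2, B2–B3, B3–B4, B4–B5, B5–B6, B6–B7, B7–B8, B8–B9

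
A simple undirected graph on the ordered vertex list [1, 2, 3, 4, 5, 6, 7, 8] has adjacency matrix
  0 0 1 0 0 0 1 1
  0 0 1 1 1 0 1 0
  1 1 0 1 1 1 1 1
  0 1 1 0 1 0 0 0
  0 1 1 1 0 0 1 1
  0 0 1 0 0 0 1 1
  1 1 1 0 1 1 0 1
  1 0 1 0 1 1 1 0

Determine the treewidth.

A width-3 tree decomposition is:
Bags: B1 = {3, 5, 7, 8}  B2 = {3, 6, 7, 8}  B3 = {2, 3, 5, 7}  B4 = {2, 3, 4, 5}  B5 = {1, 3, 7, 8}
Tree: B1–B2, B1–B3, B3–B4, B1–B5
Each bag holds 4 vertices, so the decomposition has width 3, which upper-bounds the treewidth. For the lower bound, the 4 vertices {2, 3, 4, 5} are pairwise adjacent, and any tree decomposition puts a clique entirely inside one bag — forcing width ≥ 3. Combining the bounds, tw(G) = 3.

3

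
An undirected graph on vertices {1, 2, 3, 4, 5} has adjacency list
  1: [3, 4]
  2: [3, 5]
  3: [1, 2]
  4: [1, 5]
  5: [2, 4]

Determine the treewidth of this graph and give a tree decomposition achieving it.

Every bag has size at most 3, so the width is 3 − 1 = 2 and tw(G) ≤ 2. The edges 2–3–1–4–5–2 form a cycle, so G is not a tree and its treewidth is at least 2. Hence tw(G) = 2 exactly.

Treewidth 2.
One optimal decomposition is:
Bags: B1 = {1, 2, 3}  B2 = {1, 2, 4}  B3 = {2, 4, 5}
Tree: B1–B2, B2–B3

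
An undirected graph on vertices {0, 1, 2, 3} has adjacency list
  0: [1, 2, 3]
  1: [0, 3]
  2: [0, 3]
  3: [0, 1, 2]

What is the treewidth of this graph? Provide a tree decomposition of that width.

Treewidth 2.
Bags: B1 = {0, 1, 3}  B2 = {0, 2, 3}
Tree: B1–B2

The largest bag has 3 vertices, giving width 2; this decomposition certifies tw(G) ≤ 2. On the other hand G contains the 3-clique {0, 1, 3}. A clique must lie in a single bag of any decomposition, so no decomposition can have width below 2. Combining the bounds, tw(G) = 2.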